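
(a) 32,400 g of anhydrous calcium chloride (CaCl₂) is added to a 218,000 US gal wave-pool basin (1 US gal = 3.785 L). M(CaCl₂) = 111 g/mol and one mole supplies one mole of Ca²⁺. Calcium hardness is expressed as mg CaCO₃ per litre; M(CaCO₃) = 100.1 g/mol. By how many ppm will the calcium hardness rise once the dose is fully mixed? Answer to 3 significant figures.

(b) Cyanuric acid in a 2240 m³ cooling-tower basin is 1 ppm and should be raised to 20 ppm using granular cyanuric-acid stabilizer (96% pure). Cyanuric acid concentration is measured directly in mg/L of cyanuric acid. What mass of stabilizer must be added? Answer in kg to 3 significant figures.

(a) 35.4 ppm; (b) 44.3 kg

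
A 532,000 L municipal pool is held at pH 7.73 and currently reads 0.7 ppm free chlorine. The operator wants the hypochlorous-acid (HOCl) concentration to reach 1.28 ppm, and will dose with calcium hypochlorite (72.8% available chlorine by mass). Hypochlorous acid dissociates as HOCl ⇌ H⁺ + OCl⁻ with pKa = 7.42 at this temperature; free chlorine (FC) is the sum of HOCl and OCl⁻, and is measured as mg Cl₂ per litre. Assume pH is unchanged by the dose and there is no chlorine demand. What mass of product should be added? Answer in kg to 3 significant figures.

[OCl⁻]/[HOCl] = 10^(pH − pKa) = 10^(7.73 − 7.42) = 2.042; fraction as HOCl = 1/(1 + 2.042) = 0.3288.
Free chlorine required for 1.28 ppm HOCl: 1.28 / 0.3288 = 3.893 ppm.
FC to add: 3.893 − 0.7 = 3.193 mg/L as Cl₂.
Cl₂ equivalent: 3.193 mg/L × 532,000 L = 1699 g.
Product at 72.8% available Cl: 1699 / 0.728 = 2334 g.

2.33 kg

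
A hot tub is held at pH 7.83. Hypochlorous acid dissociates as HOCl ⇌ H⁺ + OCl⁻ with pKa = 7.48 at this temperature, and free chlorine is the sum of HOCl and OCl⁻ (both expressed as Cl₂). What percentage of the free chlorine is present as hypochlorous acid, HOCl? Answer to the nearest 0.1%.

30.9%

[OCl⁻]/[HOCl] = 10^(pH − pKa) = 10^(7.83 − 7.48) = 10^0.35 = 2.239.
Fraction as HOCl = 1 / (1 + 2.239) = 0.3088.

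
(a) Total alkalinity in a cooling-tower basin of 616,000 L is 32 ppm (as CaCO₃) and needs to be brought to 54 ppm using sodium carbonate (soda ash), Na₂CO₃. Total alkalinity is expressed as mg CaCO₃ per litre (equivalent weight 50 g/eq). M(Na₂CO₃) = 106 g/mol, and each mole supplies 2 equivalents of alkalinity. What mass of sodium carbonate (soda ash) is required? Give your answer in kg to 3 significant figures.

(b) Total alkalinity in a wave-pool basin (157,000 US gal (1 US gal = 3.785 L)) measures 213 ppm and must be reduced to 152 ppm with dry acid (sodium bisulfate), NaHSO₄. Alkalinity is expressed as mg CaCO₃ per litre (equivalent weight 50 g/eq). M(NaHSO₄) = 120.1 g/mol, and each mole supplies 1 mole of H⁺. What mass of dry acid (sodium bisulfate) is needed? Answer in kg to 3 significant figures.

(a) Alkalinity to add: (54 − 32) = 22 mg/L as CaCO₃ × 616,000 L = 13,550 g as CaCO₃.
(a) Equivalents: 13,550 g ÷ 50 g/eq = 271 eq.
(a) Each mole of Na₂CO₃ supplies 2 eq, so 271 / 2 = 135.5 mol.
(a) Mass: 135.5 mol × 106 g/mol = 14,370 g.

(b) Volume: 157,000 US gal × 3.785 L/gal = 594,245 L.
(b) Alkalinity to neutralize: (213 − 152) = 61 mg/L as CaCO₃ × 594,245 L = 36,250 g as CaCO₃.
(b) Equivalents of H⁺ required: 36,250 ÷ 50 g/eq = 725 eq = 725 mol NaHSO₄.
(b) Mass of NaHSO₄: 725 × 120.1 = 87,070 g.

(a) 14.4 kg; (b) 87.1 kg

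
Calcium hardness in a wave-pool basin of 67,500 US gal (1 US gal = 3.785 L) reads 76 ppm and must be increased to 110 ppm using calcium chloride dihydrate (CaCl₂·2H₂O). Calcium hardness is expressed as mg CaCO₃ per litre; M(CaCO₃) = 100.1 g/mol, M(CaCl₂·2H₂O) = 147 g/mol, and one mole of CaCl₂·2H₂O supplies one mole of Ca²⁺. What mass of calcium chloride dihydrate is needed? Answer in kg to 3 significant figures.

Volume: 67,500 US gal × 3.785 L/gal = 255,488 L.
Hardness to add: (110 − 76) = 34 mg/L as CaCO₃ × 255,488 L = 8687 g as CaCO₃.
Moles of Ca²⁺ (1 mol Ca²⁺ ≡ 1 mol CaCO₃): 8687 / 100.1 g/mol = 86.78 mol.
Mass of CaCl₂·2H₂O: 86.78 × 147 = 12,760 g.

12.8 kg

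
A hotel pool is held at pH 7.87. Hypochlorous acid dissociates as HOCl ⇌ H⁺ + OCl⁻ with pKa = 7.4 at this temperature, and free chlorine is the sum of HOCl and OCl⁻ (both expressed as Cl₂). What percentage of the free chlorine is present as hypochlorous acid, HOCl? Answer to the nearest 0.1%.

25.3%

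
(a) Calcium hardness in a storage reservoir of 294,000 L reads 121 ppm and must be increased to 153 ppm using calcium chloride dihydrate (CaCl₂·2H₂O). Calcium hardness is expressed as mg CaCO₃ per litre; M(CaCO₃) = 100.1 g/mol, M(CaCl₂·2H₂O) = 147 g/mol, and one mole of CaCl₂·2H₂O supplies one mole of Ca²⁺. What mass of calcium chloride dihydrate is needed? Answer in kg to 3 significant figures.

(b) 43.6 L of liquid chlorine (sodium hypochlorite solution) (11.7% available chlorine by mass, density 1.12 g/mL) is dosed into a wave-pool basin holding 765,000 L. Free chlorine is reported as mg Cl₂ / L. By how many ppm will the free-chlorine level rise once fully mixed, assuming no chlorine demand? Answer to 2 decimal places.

(a) Hardness to add: (153 − 121) = 32 mg/L as CaCO₃ × 294,000 L = 9408 g as CaCO₃.
(a) Moles of Ca²⁺ (1 mol Ca²⁺ ≡ 1 mol CaCO₃): 9408 / 100.1 g/mol = 93.99 mol.
(a) Mass of CaCl₂·2H₂O: 93.99 × 147 = 13,820 g.

(b) Mass of solution: 43.6 L × 1000 mL/L × 1.12 g/mL = 48,830 g.
(b) Available chlorine delivered: 48,830 g × 0.117 = 5713 g as Cl₂.
(b) Concentration rise: 5713 g / 765,000 L = 7.468 mg/L = 7.47 ppm.

(a) 13.8 kg; (b) 7.47 ppm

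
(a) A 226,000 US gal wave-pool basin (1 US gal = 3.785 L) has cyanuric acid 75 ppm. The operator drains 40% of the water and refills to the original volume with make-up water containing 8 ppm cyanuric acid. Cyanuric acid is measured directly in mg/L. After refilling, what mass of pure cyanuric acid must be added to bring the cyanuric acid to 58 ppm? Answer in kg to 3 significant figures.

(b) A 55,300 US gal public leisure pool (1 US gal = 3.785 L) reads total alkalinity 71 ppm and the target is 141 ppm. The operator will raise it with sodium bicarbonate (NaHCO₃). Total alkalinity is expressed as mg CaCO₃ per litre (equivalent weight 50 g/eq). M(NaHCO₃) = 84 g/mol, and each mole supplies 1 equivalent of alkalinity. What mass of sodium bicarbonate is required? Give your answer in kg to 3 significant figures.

(a) 8.38 kg; (b) 24.6 kg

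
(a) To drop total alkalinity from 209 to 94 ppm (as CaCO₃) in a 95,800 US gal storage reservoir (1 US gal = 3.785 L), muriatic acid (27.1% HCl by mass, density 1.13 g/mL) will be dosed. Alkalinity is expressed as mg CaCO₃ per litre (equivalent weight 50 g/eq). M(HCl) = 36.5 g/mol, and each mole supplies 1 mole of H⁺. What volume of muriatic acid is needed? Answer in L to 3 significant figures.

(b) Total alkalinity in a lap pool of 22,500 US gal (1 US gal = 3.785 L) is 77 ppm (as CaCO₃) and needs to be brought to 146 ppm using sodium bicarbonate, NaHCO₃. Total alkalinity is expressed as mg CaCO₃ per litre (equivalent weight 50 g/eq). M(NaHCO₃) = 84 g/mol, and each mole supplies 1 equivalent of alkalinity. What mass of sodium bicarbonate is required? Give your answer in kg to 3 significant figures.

(a) Volume: 95,800 US gal × 3.785 L/gal = 362,603 L.
(a) Alkalinity to neutralize: (209 − 94) = 115 mg/L as CaCO₃ × 362,603 L = 41,700 g as CaCO₃.
(a) Equivalents of H⁺ required: 41,700 ÷ 50 g/eq = 834 eq = 834 mol HCl.
(a) Mass of HCl: 834 × 36.5 = 30,440 g.
(a) Mass of 27.1% solution: 30,440 / 0.271 = 112,300 g.
(a) Volume: 112,300 g ÷ 1.13 g/mL = 99,400 mL.

(b) Volume: 22,500 US gal × 3.785 L/gal = 85,162 L.
(b) Alkalinity to add: (146 − 77) = 69 mg/L as CaCO₃ × 85,162 L = 5876 g as CaCO₃.
(b) Equivalents: 5876 g ÷ 50 g/eq = 117.5 eq.
(b) NaHCO₃ supplies 1 eq per mole → 117.5 mol.
(b) Mass: 117.5 mol × 84 g/mol = 9872 g.

(a) 99.4 L; (b) 9.87 kg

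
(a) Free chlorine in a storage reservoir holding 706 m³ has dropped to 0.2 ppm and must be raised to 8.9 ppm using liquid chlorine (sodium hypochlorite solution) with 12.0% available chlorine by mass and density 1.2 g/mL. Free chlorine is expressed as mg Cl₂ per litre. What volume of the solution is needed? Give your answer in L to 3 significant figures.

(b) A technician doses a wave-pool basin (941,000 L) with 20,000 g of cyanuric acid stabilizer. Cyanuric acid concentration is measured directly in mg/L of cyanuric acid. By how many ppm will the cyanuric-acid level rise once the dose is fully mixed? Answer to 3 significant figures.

(a) 42.7 L; (b) 21.3 ppm

(a) Volume: 706 m³ = 706,000 L.
(a) Chlorine deficit: 8.9 − 0.2 = 8.7 ppm = 8.7 mg/L as Cl₂.
(a) Cl₂ equivalent needed: 8.7 mg/L × 706,000 L = 6,142,000 mg = 6142 g.
(a) Product at 12.0% available chlorine: 6142 / 0.12 = 51,180 g.
(a) Volume at density 1.2 g/mL: 51,180 g ÷ 1.2 g/mL = 42,650 mL.

(b) Rise: 20,000 g / 941,000 L × 1000 = 21.25 mg/L.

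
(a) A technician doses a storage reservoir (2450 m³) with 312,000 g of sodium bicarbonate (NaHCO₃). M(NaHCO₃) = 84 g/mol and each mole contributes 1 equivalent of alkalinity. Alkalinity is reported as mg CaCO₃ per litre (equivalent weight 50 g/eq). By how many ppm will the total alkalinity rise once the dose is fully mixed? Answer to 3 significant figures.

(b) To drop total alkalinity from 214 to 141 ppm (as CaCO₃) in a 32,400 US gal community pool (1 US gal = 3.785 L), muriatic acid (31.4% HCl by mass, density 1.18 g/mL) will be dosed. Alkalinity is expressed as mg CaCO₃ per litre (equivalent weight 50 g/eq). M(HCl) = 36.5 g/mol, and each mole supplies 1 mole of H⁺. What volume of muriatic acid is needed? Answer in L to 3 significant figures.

(a) Volume: 2450 m³ = 2,450,000 L.
(a) Moles of NaHCO₃: 312,000 g ÷ 84 g/mol = 3714 mol → 3714 eq of alkalinity.
(a) As CaCO₃: 3714 eq × 50 g/eq = 185,700 g.
(a) Rise: 185,700 g / 2,450,000 L × 1000 = 75.8 mg/L.

(b) Volume: 32,400 US gal × 3.785 L/gal = 122,634 L.
(b) Alkalinity to neutralize: (214 − 141) = 73 mg/L as CaCO₃ × 122,634 L = 8952 g as CaCO₃.
(b) Equivalents of H⁺ required: 8952 ÷ 50 g/eq = 179 eq = 179 mol HCl.
(b) Mass of HCl: 179 × 36.5 = 6535 g.
(b) Mass of 31.4% solution: 6535 / 0.314 = 20,810 g.
(b) Volume: 20,810 g ÷ 1.18 g/mL = 17,640 mL.

(a) 75.8 ppm; (b) 17.6 L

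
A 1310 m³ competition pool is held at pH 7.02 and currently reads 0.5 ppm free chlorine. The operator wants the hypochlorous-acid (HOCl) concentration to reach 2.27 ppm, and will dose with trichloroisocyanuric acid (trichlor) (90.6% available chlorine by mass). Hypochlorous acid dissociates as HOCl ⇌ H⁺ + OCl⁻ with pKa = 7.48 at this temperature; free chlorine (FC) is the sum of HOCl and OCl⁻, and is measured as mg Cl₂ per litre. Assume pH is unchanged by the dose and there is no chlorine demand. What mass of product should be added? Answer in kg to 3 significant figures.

Volume: 1310 m³ = 1,310,000 L.
[OCl⁻]/[HOCl] = 10^(pH − pKa) = 10^(7.02 − 7.48) = 0.3467; fraction as HOCl = 1/(1 + 0.3467) = 0.7425.
Free chlorine required for 2.27 ppm HOCl: 2.27 / 0.7425 = 3.057 ppm.
FC to add: 3.057 − 0.5 = 2.557 mg/L as Cl₂.
Cl₂ equivalent: 2.557 mg/L × 1,310,000 L = 3350 g.
Product at 90.6% available Cl: 3350 / 0.906 = 3697 g.

3.70 kg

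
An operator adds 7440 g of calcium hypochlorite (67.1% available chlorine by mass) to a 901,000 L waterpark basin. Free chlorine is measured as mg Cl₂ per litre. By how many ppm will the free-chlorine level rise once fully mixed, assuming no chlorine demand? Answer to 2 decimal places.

Available chlorine delivered: 7440 g × 0.671 = 4992 g as Cl₂.
Concentration rise: 4992 g / 901,000 L = 5.541 mg/L = 5.54 ppm.

5.54 ppm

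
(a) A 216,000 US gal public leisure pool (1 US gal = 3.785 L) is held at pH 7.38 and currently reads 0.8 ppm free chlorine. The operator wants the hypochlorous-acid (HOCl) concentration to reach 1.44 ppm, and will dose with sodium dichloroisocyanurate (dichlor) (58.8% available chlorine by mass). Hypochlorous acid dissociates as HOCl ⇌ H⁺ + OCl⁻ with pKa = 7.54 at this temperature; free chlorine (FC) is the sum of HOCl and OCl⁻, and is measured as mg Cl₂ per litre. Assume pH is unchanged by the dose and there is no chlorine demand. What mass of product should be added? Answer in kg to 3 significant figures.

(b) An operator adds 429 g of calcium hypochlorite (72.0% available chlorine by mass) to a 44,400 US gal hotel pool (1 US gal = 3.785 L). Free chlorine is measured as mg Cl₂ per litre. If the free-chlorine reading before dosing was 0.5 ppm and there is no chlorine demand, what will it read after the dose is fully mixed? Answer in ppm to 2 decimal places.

(a) Volume: 216,000 US gal × 3.785 L/gal = 817,560 L.
(a) [OCl⁻]/[HOCl] = 10^(pH − pKa) = 10^(7.38 − 7.54) = 0.6918; fraction as HOCl = 1/(1 + 0.6918) = 0.5911.
(a) Free chlorine required for 1.44 ppm HOCl: 1.44 / 0.5911 = 2.436 ppm.
(a) FC to add: 2.436 − 0.8 = 1.636 mg/L as Cl₂.
(a) Cl₂ equivalent: 1.636 mg/L × 817,560 L = 1338 g.
(a) Product at 58.8% available Cl: 1338 / 0.588 = 2275 g.

(b) Volume: 44,400 US gal × 3.785 L/gal = 168,054 L.
(b) Available chlorine delivered: 429 g × 0.72 = 308.9 g as Cl₂.
(b) Concentration rise: 308.9 g / 168,054 L = 1.838 mg/L = 1.84 ppm.
(b) Final FC: 0.5 + 1.84 = 2.34 ppm.

(a) 2.28 kg; (b) 2.34 ppm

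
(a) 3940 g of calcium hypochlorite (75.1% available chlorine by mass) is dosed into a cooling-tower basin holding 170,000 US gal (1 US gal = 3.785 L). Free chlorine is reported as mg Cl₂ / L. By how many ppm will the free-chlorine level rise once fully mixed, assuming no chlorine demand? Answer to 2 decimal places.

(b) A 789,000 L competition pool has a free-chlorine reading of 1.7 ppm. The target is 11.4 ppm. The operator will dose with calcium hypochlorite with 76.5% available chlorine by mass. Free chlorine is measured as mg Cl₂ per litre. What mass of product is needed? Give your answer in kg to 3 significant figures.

(a) 4.60 ppm; (b) 10.0 kg

(a) Volume: 170,000 US gal × 3.785 L/gal = 643,450 L.
(a) Available chlorine delivered: 3940 g × 0.751 = 2959 g as Cl₂.
(a) Concentration rise: 2959 g / 643,450 L = 4.599 mg/L = 4.60 ppm.

(b) Chlorine deficit: 11.4 − 1.7 = 9.7 ppm = 9.7 mg/L as Cl₂.
(b) Cl₂ equivalent needed: 9.7 mg/L × 789,000 L = 7,653,000 mg = 7653 g.
(b) Product at 76.5% available chlorine: 7653 / 0.765 = 10,000 g.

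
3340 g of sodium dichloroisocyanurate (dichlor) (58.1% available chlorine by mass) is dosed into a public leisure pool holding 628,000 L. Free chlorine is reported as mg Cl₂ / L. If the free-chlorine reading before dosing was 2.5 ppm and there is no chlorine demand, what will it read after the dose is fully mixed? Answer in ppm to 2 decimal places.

Available chlorine delivered: 3340 g × 0.581 = 1941 g as Cl₂.
Concentration rise: 1941 g / 628,000 L = 3.09 mg/L = 3.09 ppm.
Final FC: 2.5 + 3.09 = 5.59 ppm.

5.59 ppm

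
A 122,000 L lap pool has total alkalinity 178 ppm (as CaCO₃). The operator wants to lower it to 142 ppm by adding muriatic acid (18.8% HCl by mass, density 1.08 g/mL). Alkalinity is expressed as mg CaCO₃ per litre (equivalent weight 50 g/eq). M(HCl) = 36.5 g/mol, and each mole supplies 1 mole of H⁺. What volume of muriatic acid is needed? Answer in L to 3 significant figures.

15.8 L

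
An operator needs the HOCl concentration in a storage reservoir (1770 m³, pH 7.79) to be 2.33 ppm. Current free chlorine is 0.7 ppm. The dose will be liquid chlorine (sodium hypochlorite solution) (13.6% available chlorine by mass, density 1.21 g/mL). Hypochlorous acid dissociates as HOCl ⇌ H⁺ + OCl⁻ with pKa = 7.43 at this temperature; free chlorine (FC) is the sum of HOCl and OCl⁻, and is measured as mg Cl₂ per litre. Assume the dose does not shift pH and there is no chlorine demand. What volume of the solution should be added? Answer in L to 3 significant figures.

Volume: 1770 m³ = 1,770,000 L.
[OCl⁻]/[HOCl] = 10^(pH − pKa) = 10^(7.79 − 7.43) = 2.291; fraction as HOCl = 1/(1 + 2.291) = 0.3039.
Free chlorine required for 2.33 ppm HOCl: 2.33 / 0.3039 = 7.668 ppm.
FC to add: 7.668 − 0.7 = 6.968 mg/L as Cl₂.
Cl₂ equivalent: 6.968 mg/L × 1,770,000 L = 12,330 g.
Product at 13.6% available Cl: 12,330 / 0.136 = 90,680 g.
Volume: 90,680 g ÷ 1.21 g/mL = 74,940 mL.

74.9 L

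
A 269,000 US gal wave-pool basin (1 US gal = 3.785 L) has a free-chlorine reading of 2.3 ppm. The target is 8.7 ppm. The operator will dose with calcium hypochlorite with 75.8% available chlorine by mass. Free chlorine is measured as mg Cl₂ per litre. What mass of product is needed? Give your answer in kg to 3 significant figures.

Volume: 269,000 US gal × 3.785 L/gal = 1,018,165 L.
Chlorine deficit: 8.7 − 2.3 = 6.4 ppm = 6.4 mg/L as Cl₂.
Cl₂ equivalent needed: 6.4 mg/L × 1,018,165 L = 6,516,000 mg = 6516 g.
Product at 75.8% available chlorine: 6516 / 0.758 = 8597 g.

8.60 kg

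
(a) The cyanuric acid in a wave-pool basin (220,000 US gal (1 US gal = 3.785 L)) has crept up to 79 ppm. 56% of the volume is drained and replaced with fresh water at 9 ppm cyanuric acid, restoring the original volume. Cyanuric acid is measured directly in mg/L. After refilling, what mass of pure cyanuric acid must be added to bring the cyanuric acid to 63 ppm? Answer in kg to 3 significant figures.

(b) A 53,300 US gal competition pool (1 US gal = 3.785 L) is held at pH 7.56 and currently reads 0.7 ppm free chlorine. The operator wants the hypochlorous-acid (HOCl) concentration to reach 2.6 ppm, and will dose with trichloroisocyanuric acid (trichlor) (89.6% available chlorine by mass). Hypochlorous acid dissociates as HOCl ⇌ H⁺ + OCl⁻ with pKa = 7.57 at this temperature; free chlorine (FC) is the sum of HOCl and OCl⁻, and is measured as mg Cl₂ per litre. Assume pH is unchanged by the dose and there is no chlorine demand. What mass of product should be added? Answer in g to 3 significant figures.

(a) Volume: 220,000 US gal × 3.785 L/gal = 832,700 L.
(a) After draining 56% and refilling: 79 × 0.44 + 9 × 0.56 = 39.8 ppm.
(a) Deficit to target: 63 − 39.8 = 23.2 mg/L.
(a) Mass: 23.2 mg/L × 832,700 L = 19,320 g cyanuric acid.

(b) Volume: 53,300 US gal × 3.785 L/gal = 201,740 L.
(b) [OCl⁻]/[HOCl] = 10^(pH − pKa) = 10^(7.56 − 7.57) = 0.9772; fraction as HOCl = 1/(1 + 0.9772) = 0.5058.
(b) Free chlorine required for 2.6 ppm HOCl: 2.6 / 0.5058 = 5.141 ppm.
(b) FC to add: 5.141 − 0.7 = 4.441 mg/L as Cl₂.
(b) Cl₂ equivalent: 4.441 mg/L × 201,740 L = 895.9 g.
(b) Product at 89.6% available Cl: 895.9 / 0.896 = 999.9 g.

(a) 19.3 kg; (b) 1,000 g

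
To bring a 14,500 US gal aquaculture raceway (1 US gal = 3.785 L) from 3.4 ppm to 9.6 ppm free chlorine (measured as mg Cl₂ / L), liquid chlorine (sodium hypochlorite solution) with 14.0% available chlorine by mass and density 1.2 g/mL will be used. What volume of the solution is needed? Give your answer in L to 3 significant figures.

Volume: 14,500 US gal × 3.785 L/gal = 54,882 L.
Chlorine deficit: 9.6 − 3.4 = 6.2 ppm = 6.2 mg/L as Cl₂.
Cl₂ equivalent needed: 6.2 mg/L × 54,882 L = 340,300 mg = 340.3 g.
Product at 14.0% available chlorine: 340.3 / 0.14 = 2431 g.
Volume at density 1.2 g/mL: 2431 g ÷ 1.2 g/mL = 2025 mL.

2.03 L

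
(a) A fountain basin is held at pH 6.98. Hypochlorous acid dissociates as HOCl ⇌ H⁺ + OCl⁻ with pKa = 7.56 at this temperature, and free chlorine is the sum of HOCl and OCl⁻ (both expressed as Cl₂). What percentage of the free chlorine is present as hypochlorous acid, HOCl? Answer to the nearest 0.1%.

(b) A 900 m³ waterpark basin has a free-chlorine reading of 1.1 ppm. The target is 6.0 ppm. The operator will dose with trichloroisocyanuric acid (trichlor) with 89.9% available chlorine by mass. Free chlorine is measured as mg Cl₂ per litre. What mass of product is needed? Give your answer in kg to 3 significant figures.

(a) 79.2%; (b) 4.91 kg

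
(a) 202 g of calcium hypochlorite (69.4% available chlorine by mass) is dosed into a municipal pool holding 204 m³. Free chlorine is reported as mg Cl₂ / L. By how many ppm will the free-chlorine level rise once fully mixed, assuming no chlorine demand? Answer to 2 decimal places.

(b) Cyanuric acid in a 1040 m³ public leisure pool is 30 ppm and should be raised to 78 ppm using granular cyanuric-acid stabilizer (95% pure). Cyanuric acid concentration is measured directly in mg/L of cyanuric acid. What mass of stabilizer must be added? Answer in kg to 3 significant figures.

(a) 0.69 ppm; (b) 52.5 kg

(a) Volume: 204 m³ = 204,000 L.
(a) Available chlorine delivered: 202 g × 0.694 = 140.2 g as Cl₂.
(a) Concentration rise: 140.2 g / 204,000 L = 0.6872 mg/L = 0.69 ppm.

(b) Volume: 1040 m³ = 1,040,000 L.
(b) CYA to add: (78 − 30) = 48 mg/L × 1,040,000 L = 49,920 g cyanuric acid.
(b) At 95% purity: 49,920 / 0.95 = 52,550 g product.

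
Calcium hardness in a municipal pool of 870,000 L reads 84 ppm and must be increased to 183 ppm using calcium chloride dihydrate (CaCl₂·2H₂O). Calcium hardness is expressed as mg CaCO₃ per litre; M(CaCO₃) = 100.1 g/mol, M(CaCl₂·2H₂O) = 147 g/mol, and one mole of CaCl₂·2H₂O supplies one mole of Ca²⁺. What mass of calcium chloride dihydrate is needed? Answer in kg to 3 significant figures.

126 kg

Hardness to add: (183 − 84) = 99 mg/L as CaCO₃ × 870,000 L = 86,130 g as CaCO₃.
Moles of Ca²⁺ (1 mol Ca²⁺ ≡ 1 mol CaCO₃): 86,130 / 100.1 g/mol = 860.4 mol.
Mass of CaCl₂·2H₂O: 860.4 × 147 = 126,500 g.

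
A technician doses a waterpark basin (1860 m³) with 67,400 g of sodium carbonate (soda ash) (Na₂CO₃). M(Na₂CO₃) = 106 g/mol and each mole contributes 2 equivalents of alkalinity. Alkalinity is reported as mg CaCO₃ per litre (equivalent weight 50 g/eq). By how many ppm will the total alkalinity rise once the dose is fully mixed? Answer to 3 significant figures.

Volume: 1860 m³ = 1,860,000 L.
Moles of Na₂CO₃: 67,400 g ÷ 106 g/mol = 635.8 mol → 1272 eq of alkalinity.
As CaCO₃: 1272 eq × 50 g/eq = 63,580 g.
Rise: 63,580 g / 1,860,000 L × 1000 = 34.19 mg/L.

34.2 ppm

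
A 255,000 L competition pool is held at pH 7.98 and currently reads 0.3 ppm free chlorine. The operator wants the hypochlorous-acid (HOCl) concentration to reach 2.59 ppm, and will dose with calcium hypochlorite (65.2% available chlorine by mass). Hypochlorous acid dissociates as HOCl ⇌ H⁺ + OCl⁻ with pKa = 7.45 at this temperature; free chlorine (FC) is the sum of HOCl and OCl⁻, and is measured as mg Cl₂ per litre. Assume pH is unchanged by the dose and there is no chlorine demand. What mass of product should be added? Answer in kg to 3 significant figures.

[OCl⁻]/[HOCl] = 10^(pH − pKa) = 10^(7.98 − 7.45) = 3.388; fraction as HOCl = 1/(1 + 3.388) = 0.2279.
Free chlorine required for 2.59 ppm HOCl: 2.59 / 0.2279 = 11.37 ppm.
FC to add: 11.37 − 0.3 = 11.07 mg/L as Cl₂.
Cl₂ equivalent: 11.07 mg/L × 255,000 L = 2822 g.
Product at 65.2% available Cl: 2822 / 0.652 = 4328 g.

4.33 kg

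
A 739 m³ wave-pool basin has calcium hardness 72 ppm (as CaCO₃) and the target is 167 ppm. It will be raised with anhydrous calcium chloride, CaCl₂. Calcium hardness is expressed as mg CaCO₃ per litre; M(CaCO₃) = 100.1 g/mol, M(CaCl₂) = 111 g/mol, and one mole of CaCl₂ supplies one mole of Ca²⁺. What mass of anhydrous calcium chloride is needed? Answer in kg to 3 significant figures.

Volume: 739 m³ = 739,000 L.
Hardness to add: (167 − 72) = 95 mg/L as CaCO₃ × 739,000 L = 70,200 g as CaCO₃.
Moles of Ca²⁺ (1 mol Ca²⁺ ≡ 1 mol CaCO₃): 70,200 / 100.1 g/mol = 701.3 mol.
Mass of CaCl₂: 701.3 × 111 = 77,850 g.

77.8 kg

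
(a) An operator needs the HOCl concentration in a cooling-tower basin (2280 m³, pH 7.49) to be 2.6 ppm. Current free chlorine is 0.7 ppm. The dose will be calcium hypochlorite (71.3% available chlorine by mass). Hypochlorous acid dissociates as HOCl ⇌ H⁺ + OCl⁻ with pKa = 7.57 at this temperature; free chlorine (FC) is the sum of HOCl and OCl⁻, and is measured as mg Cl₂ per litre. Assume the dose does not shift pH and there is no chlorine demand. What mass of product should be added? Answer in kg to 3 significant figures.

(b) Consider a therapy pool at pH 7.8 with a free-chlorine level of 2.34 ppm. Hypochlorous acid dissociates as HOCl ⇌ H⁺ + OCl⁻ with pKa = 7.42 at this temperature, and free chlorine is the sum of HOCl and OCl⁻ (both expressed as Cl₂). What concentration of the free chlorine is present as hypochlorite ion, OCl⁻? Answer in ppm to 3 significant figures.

(a) 13.0 kg; (b) 1.65 ppm

(a) Volume: 2280 m³ = 2,280,000 L.
(a) [OCl⁻]/[HOCl] = 10^(pH − pKa) = 10^(7.49 − 7.57) = 0.8318; fraction as HOCl = 1/(1 + 0.8318) = 0.5459.
(a) Free chlorine required for 2.6 ppm HOCl: 2.6 / 0.5459 = 4.763 ppm.
(a) FC to add: 4.763 − 0.7 = 4.063 mg/L as Cl₂.
(a) Cl₂ equivalent: 4.063 mg/L × 2,280,000 L = 9263 g.
(a) Product at 71.3% available Cl: 9263 / 0.713 = 12,990 g.

(b) [OCl⁻]/[HOCl] = 10^(pH − pKa) = 10^(7.8 − 7.42) = 10^0.38 = 2.399.
(b) Fraction as HOCl = 1 / (1 + 2.399) = 0.2942.
(b) OCl⁻ = (1 − 0.2942) × 2.34 ppm = 1.652 ppm.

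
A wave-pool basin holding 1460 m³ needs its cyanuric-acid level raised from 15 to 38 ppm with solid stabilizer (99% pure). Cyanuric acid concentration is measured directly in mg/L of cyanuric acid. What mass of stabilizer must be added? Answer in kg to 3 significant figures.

Volume: 1460 m³ = 1,460,000 L.
CYA to add: (38 − 15) = 23 mg/L × 1,460,000 L = 33,580 g cyanuric acid.
At 99% purity: 33,580 / 0.99 = 33,920 g product.

33.9 kg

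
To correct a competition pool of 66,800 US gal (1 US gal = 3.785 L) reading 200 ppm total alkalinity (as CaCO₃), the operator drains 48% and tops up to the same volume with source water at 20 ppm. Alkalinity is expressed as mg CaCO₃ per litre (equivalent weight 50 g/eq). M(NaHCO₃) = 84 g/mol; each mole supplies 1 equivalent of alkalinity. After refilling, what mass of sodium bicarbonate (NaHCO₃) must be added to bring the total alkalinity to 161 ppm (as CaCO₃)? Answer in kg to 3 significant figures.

20.1 kg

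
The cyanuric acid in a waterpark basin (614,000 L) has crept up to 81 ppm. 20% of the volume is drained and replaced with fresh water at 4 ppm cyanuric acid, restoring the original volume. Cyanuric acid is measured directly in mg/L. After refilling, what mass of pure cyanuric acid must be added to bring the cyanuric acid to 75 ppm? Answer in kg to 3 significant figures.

5.77 kg

After draining 20% and refilling: 81 × 0.80 + 4 × 0.20 = 65.6 ppm.
Deficit to target: 75 − 65.6 = 9.4 mg/L.
Mass: 9.4 mg/L × 614,000 L = 5772 g cyanuric acid.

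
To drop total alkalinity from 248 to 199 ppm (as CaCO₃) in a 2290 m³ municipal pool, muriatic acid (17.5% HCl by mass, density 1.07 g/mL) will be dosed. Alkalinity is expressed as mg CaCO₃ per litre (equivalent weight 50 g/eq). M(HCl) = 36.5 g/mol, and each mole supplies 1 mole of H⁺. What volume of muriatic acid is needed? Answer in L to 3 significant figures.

437 L

Volume: 2290 m³ = 2,290,000 L.
Alkalinity to neutralize: (248 − 199) = 49 mg/L as CaCO₃ × 2,290,000 L = 112,200 g as CaCO₃.
Equivalents of H⁺ required: 112,200 ÷ 50 g/eq = 2244 eq = 2244 mol HCl.
Mass of HCl: 2244 × 36.5 = 81,910 g.
Mass of 17.5% solution: 81,910 / 0.175 = 468,100 g.
Volume: 468,100 g ÷ 1.07 g/mL = 437,500 mL.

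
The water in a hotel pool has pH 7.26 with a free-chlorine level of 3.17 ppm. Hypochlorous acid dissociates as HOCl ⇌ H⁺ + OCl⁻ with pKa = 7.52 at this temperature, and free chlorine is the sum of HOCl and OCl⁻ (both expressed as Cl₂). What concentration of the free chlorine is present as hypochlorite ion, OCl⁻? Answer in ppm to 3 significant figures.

1.12 ppm

[OCl⁻]/[HOCl] = 10^(pH − pKa) = 10^(7.26 − 7.52) = 10^-0.26 = 0.5495.
Fraction as HOCl = 1 / (1 + 0.5495) = 0.6454.
OCl⁻ = (1 − 0.6454) × 3.17 ppm = 1.124 ppm.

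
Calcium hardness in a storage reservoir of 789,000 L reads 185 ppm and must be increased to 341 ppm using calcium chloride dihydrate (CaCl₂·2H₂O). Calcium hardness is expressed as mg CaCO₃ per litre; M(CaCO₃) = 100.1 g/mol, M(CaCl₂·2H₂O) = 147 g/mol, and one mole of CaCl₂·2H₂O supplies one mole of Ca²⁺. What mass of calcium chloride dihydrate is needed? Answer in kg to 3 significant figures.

Hardness to add: (341 − 185) = 156 mg/L as CaCO₃ × 789,000 L = 123,100 g as CaCO₃.
Moles of Ca²⁺ (1 mol Ca²⁺ ≡ 1 mol CaCO₃): 123,100 / 100.1 g/mol = 1230 mol.
Mass of CaCl₂·2H₂O: 1230 × 147 = 180,800 g.

181 kg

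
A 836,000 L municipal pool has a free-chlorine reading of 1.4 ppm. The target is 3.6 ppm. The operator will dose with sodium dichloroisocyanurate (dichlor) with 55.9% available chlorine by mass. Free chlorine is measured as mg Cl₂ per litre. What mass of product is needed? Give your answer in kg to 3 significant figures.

Chlorine deficit: 3.6 − 1.4 = 2.2 ppm = 2.2 mg/L as Cl₂.
Cl₂ equivalent needed: 2.2 mg/L × 836,000 L = 1,839,000 mg = 1839 g.
Product at 55.9% available chlorine: 1839 / 0.559 = 3290 g.

3.29 kg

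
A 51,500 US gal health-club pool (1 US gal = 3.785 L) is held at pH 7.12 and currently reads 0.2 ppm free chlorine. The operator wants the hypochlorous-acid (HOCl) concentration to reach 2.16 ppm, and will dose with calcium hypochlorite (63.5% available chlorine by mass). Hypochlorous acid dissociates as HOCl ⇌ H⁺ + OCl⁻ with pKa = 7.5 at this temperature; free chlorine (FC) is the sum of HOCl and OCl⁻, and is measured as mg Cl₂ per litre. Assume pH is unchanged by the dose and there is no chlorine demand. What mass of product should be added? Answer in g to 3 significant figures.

Volume: 51,500 US gal × 3.785 L/gal = 194,928 L.
[OCl⁻]/[HOCl] = 10^(pH − pKa) = 10^(7.12 − 7.5) = 0.4169; fraction as HOCl = 1/(1 + 0.4169) = 0.7058.
Free chlorine required for 2.16 ppm HOCl: 2.16 / 0.7058 = 3.06 ppm.
FC to add: 3.06 − 0.2 = 2.86 mg/L as Cl₂.
Cl₂ equivalent: 2.86 mg/L × 194,928 L = 557.6 g.
Product at 63.5% available Cl: 557.6 / 0.635 = 878.1 g.

878 g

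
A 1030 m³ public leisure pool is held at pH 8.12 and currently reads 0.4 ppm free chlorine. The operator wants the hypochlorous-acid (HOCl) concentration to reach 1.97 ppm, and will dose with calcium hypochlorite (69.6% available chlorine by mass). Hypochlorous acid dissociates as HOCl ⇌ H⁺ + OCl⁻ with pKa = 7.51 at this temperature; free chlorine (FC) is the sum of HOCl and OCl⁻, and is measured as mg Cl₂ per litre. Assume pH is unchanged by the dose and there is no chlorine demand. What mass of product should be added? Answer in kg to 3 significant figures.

14.2 kg

Volume: 1030 m³ = 1,030,000 L.
[OCl⁻]/[HOCl] = 10^(pH − pKa) = 10^(8.12 − 7.51) = 4.074; fraction as HOCl = 1/(1 + 4.074) = 0.1971.
Free chlorine required for 1.97 ppm HOCl: 1.97 / 0.1971 = 9.995 ppm.
FC to add: 9.995 − 0.4 = 9.595 mg/L as Cl₂.
Cl₂ equivalent: 9.595 mg/L × 1,030,000 L = 9883 g.
Product at 69.6% available Cl: 9883 / 0.696 = 14,200 g.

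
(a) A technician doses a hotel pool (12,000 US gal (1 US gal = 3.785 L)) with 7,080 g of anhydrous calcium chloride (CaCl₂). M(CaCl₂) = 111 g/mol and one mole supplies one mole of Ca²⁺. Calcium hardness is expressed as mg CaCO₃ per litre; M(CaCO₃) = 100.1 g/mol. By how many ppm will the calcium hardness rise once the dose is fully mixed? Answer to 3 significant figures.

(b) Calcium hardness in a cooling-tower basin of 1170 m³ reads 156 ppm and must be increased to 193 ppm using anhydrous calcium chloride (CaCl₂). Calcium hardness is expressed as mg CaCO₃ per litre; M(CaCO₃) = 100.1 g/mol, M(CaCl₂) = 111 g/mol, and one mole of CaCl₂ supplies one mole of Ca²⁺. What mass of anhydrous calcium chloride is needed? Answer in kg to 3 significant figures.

(a) 141 ppm; (b) 48.0 kg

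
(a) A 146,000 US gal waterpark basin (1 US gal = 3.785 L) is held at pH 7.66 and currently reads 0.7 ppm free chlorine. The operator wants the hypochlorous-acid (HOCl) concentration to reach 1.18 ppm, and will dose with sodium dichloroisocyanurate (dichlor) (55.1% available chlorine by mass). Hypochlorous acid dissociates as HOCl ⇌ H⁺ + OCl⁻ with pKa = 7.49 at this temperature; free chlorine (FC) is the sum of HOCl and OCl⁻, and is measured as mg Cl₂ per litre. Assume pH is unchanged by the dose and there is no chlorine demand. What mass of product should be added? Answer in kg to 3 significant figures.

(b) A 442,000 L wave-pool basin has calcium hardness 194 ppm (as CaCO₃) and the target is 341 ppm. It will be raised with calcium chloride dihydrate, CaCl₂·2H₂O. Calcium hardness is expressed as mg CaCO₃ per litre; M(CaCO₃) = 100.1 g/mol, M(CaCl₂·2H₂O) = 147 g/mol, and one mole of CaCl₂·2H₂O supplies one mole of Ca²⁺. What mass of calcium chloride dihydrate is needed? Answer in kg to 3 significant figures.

(a) 2.23 kg; (b) 95.4 kg

(a) Volume: 146,000 US gal × 3.785 L/gal = 552,610 L.
(a) [OCl⁻]/[HOCl] = 10^(pH − pKa) = 10^(7.66 − 7.49) = 1.479; fraction as HOCl = 1/(1 + 1.479) = 0.4034.
(a) Free chlorine required for 1.18 ppm HOCl: 1.18 / 0.4034 = 2.925 ppm.
(a) FC to add: 2.925 − 0.7 = 2.225 mg/L as Cl₂.
(a) Cl₂ equivalent: 2.225 mg/L × 552,610 L = 1230 g.
(a) Product at 55.1% available Cl: 1230 / 0.551 = 2232 g.

(b) Hardness to add: (341 − 194) = 147 mg/L as CaCO₃ × 442,000 L = 64,970 g as CaCO₃.
(b) Moles of Ca²⁺ (1 mol Ca²⁺ ≡ 1 mol CaCO₃): 64,970 / 100.1 g/mol = 649.1 mol.
(b) Mass of CaCl₂·2H₂O: 649.1 × 147 = 95,420 g.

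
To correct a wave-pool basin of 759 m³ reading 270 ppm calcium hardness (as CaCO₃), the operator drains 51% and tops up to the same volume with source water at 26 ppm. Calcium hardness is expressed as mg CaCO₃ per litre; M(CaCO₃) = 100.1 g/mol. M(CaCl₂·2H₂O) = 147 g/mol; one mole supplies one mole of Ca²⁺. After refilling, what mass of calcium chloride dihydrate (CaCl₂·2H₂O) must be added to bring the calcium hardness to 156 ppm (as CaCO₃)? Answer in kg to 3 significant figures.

Volume: 759 m³ = 759,000 L.
After draining 51% and refilling: 270 × 0.49 + 26 × 0.51 = 145.56 ppm.
Deficit to target: 156 − 145.56 = 10.44 mg/L.
As CaCO₃: 10.44 mg/L × 759,000 L = 7924 g; ÷ 100.1 = 79.16 mol Ca²⁺.
Mass: 79.16 × 147 = 11,640 g.

11.6 kg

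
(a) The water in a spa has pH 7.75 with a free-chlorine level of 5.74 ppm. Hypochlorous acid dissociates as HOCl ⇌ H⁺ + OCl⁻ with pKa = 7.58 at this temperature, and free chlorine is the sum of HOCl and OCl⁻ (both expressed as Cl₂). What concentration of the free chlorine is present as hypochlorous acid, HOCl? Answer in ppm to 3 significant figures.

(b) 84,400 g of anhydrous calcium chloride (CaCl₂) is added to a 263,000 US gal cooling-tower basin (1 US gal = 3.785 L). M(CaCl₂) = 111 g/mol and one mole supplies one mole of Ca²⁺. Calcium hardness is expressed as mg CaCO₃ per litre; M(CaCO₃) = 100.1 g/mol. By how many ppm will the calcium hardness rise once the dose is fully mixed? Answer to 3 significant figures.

(a) [OCl⁻]/[HOCl] = 10^(pH − pKa) = 10^(7.75 − 7.58) = 10^0.17 = 1.479.
(a) Fraction as HOCl = 1 / (1 + 1.479) = 0.4034.
(a) HOCl = 0.4034 × 5.74 ppm = 2.315 ppm.

(b) Volume: 263,000 US gal × 3.785 L/gal = 995,455 L.
(b) Moles of Ca²⁺: 84,400 g ÷ 111 g/mol = 760.4 mol.
(b) As CaCO₃: 760.4 mol × 100.1 g/mol = 76,110 g.
(b) Rise: 76,110 g / 995,455 L × 1000 = 76.46 mg/L.

(a) 2.32 ppm; (b) 76.5 ppm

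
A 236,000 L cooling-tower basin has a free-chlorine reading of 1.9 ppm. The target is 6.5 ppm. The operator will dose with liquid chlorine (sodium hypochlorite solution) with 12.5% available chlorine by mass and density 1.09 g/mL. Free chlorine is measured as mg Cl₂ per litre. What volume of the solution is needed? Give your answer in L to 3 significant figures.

7.97 L

Chlorine deficit: 6.5 − 1.9 = 4.6 ppm = 4.6 mg/L as Cl₂.
Cl₂ equivalent needed: 4.6 mg/L × 236,000 L = 1,086,000 mg = 1086 g.
Product at 12.5% available chlorine: 1086 / 0.125 = 8685 g.
Volume at density 1.09 g/mL: 8685 g ÷ 1.09 g/mL = 7968 mL.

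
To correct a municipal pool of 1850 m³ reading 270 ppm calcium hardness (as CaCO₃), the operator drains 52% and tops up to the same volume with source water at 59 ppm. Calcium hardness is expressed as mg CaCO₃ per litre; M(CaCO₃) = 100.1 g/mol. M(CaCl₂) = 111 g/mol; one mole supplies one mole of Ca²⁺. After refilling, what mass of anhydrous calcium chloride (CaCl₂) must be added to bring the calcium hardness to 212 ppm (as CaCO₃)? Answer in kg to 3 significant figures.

106 kg

Volume: 1850 m³ = 1,850,000 L.
After draining 52% and refilling: 270 × 0.48 + 59 × 0.52 = 160.28 ppm.
Deficit to target: 212 − 160.28 = 51.72 mg/L.
As CaCO₃: 51.72 mg/L × 1,850,000 L = 95,680 g; ÷ 100.1 = 955.9 mol Ca²⁺.
Mass: 955.9 × 111 = 106,100 g.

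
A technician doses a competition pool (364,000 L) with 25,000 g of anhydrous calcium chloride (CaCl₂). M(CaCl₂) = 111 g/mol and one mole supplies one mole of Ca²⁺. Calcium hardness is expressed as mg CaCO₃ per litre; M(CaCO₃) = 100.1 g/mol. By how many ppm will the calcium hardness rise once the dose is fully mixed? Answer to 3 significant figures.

61.9 ppm

Moles of Ca²⁺: 25,000 g ÷ 111 g/mol = 225.2 mol.
As CaCO₃: 225.2 mol × 100.1 g/mol = 22,550 g.
Rise: 22,550 g / 364,000 L × 1000 = 61.94 mg/L.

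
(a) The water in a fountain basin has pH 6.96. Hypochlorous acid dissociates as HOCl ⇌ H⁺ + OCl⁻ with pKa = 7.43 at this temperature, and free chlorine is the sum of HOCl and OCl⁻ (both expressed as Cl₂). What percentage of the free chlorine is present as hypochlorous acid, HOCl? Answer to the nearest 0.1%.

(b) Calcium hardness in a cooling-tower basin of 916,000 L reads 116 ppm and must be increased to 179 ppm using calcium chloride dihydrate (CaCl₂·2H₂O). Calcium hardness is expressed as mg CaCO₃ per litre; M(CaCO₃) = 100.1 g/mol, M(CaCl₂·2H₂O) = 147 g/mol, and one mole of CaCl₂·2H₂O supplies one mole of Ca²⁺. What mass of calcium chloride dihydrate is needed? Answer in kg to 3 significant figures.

(a) 74.7%; (b) 84.7 kg

(a) [OCl⁻]/[HOCl] = 10^(pH − pKa) = 10^(6.96 − 7.43) = 10^-0.47 = 0.3388.
(a) Fraction as HOCl = 1 / (1 + 0.3388) = 0.7469.

(b) Hardness to add: (179 − 116) = 63 mg/L as CaCO₃ × 916,000 L = 57,710 g as CaCO₃.
(b) Moles of Ca²⁺ (1 mol Ca²⁺ ≡ 1 mol CaCO₃): 57,710 / 100.1 g/mol = 576.5 mol.
(b) Mass of CaCl₂·2H₂O: 576.5 × 147 = 84,750 g.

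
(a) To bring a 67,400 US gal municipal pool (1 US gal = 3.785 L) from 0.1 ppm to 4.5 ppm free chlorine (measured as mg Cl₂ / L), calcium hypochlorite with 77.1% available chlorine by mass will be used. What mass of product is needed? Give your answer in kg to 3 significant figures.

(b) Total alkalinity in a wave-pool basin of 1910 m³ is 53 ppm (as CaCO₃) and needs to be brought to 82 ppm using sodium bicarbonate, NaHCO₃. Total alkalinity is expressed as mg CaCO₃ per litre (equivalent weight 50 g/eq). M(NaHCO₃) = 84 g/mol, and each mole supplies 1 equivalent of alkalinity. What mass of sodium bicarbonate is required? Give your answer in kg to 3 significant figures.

(a) 1.46 kg; (b) 93.1 kg

(a) Volume: 67,400 US gal × 3.785 L/gal = 255,109 L.
(a) Chlorine deficit: 4.5 − 0.1 = 4.4 ppm = 4.4 mg/L as Cl₂.
(a) Cl₂ equivalent needed: 4.4 mg/L × 255,109 L = 1,122,000 mg = 1122 g.
(a) Product at 77.1% available chlorine: 1122 / 0.771 = 1456 g.

(b) Volume: 1910 m³ = 1,910,000 L.
(b) Alkalinity to add: (82 − 53) = 29 mg/L as CaCO₃ × 1,910,000 L = 55,390 g as CaCO₃.
(b) Equivalents: 55,390 g ÷ 50 g/eq = 1108 eq.
(b) NaHCO₃ supplies 1 eq per mole → 1108 mol.
(b) Mass: 1108 mol × 84 g/mol = 93,060 g.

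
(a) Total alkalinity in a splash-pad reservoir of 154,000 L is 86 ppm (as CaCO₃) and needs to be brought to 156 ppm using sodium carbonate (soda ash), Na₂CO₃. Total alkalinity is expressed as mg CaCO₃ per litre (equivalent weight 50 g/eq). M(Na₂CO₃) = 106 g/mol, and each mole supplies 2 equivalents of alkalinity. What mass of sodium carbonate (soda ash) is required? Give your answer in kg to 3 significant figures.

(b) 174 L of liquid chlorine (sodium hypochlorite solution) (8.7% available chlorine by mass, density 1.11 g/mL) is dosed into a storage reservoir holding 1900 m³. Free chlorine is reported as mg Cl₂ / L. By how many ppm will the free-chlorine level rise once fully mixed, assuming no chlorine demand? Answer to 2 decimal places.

(a) Alkalinity to add: (156 − 86) = 70 mg/L as CaCO₃ × 154,000 L = 10,780 g as CaCO₃.
(a) Equivalents: 10,780 g ÷ 50 g/eq = 215.6 eq.
(a) Each mole of Na₂CO₃ supplies 2 eq, so 215.6 / 2 = 107.8 mol.
(a) Mass: 107.8 mol × 106 g/mol = 11,430 g.

(b) Volume: 1900 m³ = 1,900,000 L.
(b) Mass of solution: 174 L × 1000 mL/L × 1.11 g/mL = 193,100 g.
(b) Available chlorine delivered: 193,100 g × 0.087 = 16,800 g as Cl₂.
(b) Concentration rise: 16,800 g / 1,900,000 L = 8.844 mg/L = 8.84 ppm.

(a) 11.4 kg; (b) 8.84 ppm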